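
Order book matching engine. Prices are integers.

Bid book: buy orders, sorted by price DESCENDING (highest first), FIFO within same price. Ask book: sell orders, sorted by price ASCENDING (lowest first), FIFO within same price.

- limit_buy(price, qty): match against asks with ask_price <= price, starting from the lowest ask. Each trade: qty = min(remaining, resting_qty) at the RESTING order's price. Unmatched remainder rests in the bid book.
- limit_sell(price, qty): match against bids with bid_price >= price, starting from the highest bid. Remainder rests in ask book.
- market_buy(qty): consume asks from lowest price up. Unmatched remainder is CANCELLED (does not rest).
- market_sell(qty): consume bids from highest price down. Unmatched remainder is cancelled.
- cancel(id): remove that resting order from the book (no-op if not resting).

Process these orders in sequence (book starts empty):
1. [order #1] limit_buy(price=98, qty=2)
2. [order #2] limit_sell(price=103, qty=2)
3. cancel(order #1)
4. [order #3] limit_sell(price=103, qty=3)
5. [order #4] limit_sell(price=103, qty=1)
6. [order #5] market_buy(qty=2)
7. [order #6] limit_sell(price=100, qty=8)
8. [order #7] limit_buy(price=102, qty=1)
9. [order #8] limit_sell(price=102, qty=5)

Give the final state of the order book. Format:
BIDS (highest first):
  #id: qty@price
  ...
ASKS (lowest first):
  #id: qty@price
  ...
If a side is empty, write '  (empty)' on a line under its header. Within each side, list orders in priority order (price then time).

After op 1 [order #1] limit_buy(price=98, qty=2): fills=none; bids=[#1:2@98] asks=[-]
After op 2 [order #2] limit_sell(price=103, qty=2): fills=none; bids=[#1:2@98] asks=[#2:2@103]
After op 3 cancel(order #1): fills=none; bids=[-] asks=[#2:2@103]
After op 4 [order #3] limit_sell(price=103, qty=3): fills=none; bids=[-] asks=[#2:2@103 #3:3@103]
After op 5 [order #4] limit_sell(price=103, qty=1): fills=none; bids=[-] asks=[#2:2@103 #3:3@103 #4:1@103]
After op 6 [order #5] market_buy(qty=2): fills=#5x#2:2@103; bids=[-] asks=[#3:3@103 #4:1@103]
After op 7 [order #6] limit_sell(price=100, qty=8): fills=none; bids=[-] asks=[#6:8@100 #3:3@103 #4:1@103]
After op 8 [order #7] limit_buy(price=102, qty=1): fills=#7x#6:1@100; bids=[-] asks=[#6:7@100 #3:3@103 #4:1@103]
After op 9 [order #8] limit_sell(price=102, qty=5): fills=none; bids=[-] asks=[#6:7@100 #8:5@102 #3:3@103 #4:1@103]

Answer: BIDS (highest first):
  (empty)
ASKS (lowest first):
  #6: 7@100
  #8: 5@102
  #3: 3@103
  #4: 1@103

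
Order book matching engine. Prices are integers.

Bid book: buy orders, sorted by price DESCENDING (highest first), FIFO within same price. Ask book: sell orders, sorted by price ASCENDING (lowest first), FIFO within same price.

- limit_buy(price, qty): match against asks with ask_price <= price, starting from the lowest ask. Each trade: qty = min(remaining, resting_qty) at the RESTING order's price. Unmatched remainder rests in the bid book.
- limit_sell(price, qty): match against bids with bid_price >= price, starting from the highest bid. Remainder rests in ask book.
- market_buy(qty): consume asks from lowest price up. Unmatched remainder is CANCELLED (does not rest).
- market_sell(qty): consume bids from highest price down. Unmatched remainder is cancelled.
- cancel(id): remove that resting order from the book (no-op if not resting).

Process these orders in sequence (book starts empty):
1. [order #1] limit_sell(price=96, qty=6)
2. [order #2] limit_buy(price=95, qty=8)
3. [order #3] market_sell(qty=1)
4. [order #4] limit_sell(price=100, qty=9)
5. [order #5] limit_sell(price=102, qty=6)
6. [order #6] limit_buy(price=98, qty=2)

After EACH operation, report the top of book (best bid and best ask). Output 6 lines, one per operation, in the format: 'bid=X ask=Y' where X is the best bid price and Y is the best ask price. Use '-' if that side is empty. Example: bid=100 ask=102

Answer: bid=- ask=96
bid=95 ask=96
bid=95 ask=96
bid=95 ask=96
bid=95 ask=96
bid=95 ask=96

Derivation:
After op 1 [order #1] limit_sell(price=96, qty=6): fills=none; bids=[-] asks=[#1:6@96]
After op 2 [order #2] limit_buy(price=95, qty=8): fills=none; bids=[#2:8@95] asks=[#1:6@96]
After op 3 [order #3] market_sell(qty=1): fills=#2x#3:1@95; bids=[#2:7@95] asks=[#1:6@96]
After op 4 [order #4] limit_sell(price=100, qty=9): fills=none; bids=[#2:7@95] asks=[#1:6@96 #4:9@100]
After op 5 [order #5] limit_sell(price=102, qty=6): fills=none; bids=[#2:7@95] asks=[#1:6@96 #4:9@100 #5:6@102]
After op 6 [order #6] limit_buy(price=98, qty=2): fills=#6x#1:2@96; bids=[#2:7@95] asks=[#1:4@96 #4:9@100 #5:6@102]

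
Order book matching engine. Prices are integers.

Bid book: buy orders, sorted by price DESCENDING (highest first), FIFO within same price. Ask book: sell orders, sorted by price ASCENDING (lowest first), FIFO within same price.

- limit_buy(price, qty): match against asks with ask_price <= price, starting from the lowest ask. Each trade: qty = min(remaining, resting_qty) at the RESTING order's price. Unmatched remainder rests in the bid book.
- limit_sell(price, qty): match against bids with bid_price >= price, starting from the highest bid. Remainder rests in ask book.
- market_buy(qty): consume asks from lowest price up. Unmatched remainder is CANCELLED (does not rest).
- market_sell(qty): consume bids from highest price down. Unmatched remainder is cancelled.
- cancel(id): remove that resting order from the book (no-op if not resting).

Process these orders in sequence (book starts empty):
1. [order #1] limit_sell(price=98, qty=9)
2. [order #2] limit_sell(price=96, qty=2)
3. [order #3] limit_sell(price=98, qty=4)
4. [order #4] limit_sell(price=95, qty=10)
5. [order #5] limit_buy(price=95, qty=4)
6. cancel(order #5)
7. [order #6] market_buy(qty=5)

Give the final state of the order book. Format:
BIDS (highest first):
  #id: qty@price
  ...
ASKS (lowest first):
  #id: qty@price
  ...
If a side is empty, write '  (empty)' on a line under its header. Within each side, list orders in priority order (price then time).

Answer: BIDS (highest first):
  (empty)
ASKS (lowest first):
  #4: 1@95
  #2: 2@96
  #1: 9@98
  #3: 4@98

Derivation:
After op 1 [order #1] limit_sell(price=98, qty=9): fills=none; bids=[-] asks=[#1:9@98]
After op 2 [order #2] limit_sell(price=96, qty=2): fills=none; bids=[-] asks=[#2:2@96 #1:9@98]
After op 3 [order #3] limit_sell(price=98, qty=4): fills=none; bids=[-] asks=[#2:2@96 #1:9@98 #3:4@98]
After op 4 [order #4] limit_sell(price=95, qty=10): fills=none; bids=[-] asks=[#4:10@95 #2:2@96 #1:9@98 #3:4@98]
After op 5 [order #5] limit_buy(price=95, qty=4): fills=#5x#4:4@95; bids=[-] asks=[#4:6@95 #2:2@96 #1:9@98 #3:4@98]
After op 6 cancel(order #5): fills=none; bids=[-] asks=[#4:6@95 #2:2@96 #1:9@98 #3:4@98]
After op 7 [order #6] market_buy(qty=5): fills=#6x#4:5@95; bids=[-] asks=[#4:1@95 #2:2@96 #1:9@98 #3:4@98]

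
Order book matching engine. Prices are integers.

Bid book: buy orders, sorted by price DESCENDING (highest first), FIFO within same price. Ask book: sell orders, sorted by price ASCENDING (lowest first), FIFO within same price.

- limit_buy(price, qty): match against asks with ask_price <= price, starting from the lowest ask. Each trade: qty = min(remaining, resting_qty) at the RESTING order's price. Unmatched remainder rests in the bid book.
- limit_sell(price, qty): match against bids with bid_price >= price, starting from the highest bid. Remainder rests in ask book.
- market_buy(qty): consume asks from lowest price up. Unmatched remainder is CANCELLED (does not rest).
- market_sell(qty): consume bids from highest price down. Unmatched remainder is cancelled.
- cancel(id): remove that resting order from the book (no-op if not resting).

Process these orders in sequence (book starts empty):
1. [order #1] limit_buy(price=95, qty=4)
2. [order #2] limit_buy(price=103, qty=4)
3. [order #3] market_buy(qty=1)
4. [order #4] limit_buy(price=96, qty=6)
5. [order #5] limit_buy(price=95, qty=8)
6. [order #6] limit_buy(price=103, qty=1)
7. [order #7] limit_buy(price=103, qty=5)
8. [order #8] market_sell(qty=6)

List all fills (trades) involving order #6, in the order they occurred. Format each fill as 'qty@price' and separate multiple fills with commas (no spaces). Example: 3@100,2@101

After op 1 [order #1] limit_buy(price=95, qty=4): fills=none; bids=[#1:4@95] asks=[-]
After op 2 [order #2] limit_buy(price=103, qty=4): fills=none; bids=[#2:4@103 #1:4@95] asks=[-]
After op 3 [order #3] market_buy(qty=1): fills=none; bids=[#2:4@103 #1:4@95] asks=[-]
After op 4 [order #4] limit_buy(price=96, qty=6): fills=none; bids=[#2:4@103 #4:6@96 #1:4@95] asks=[-]
After op 5 [order #5] limit_buy(price=95, qty=8): fills=none; bids=[#2:4@103 #4:6@96 #1:4@95 #5:8@95] asks=[-]
After op 6 [order #6] limit_buy(price=103, qty=1): fills=none; bids=[#2:4@103 #6:1@103 #4:6@96 #1:4@95 #5:8@95] asks=[-]
After op 7 [order #7] limit_buy(price=103, qty=5): fills=none; bids=[#2:4@103 #6:1@103 #7:5@103 #4:6@96 #1:4@95 #5:8@95] asks=[-]
After op 8 [order #8] market_sell(qty=6): fills=#2x#8:4@103 #6x#8:1@103 #7x#8:1@103; bids=[#7:4@103 #4:6@96 #1:4@95 #5:8@95] asks=[-]

Answer: 1@103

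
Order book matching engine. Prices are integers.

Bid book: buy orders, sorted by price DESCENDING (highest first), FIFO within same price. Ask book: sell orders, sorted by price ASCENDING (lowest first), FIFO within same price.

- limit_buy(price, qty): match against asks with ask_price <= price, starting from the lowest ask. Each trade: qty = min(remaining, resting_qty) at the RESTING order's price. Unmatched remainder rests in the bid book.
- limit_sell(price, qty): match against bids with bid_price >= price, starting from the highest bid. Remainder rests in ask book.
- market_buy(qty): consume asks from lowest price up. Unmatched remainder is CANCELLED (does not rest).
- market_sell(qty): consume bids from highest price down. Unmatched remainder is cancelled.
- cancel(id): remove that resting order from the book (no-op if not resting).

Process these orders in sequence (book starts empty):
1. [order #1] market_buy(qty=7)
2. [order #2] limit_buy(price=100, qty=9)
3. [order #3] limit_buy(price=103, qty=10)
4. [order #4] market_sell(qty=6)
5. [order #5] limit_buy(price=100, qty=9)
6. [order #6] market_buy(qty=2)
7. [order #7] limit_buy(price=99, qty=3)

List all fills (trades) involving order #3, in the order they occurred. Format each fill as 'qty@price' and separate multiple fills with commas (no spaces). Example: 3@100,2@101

Answer: 6@103

Derivation:
After op 1 [order #1] market_buy(qty=7): fills=none; bids=[-] asks=[-]
After op 2 [order #2] limit_buy(price=100, qty=9): fills=none; bids=[#2:9@100] asks=[-]
After op 3 [order #3] limit_buy(price=103, qty=10): fills=none; bids=[#3:10@103 #2:9@100] asks=[-]
After op 4 [order #4] market_sell(qty=6): fills=#3x#4:6@103; bids=[#3:4@103 #2:9@100] asks=[-]
After op 5 [order #5] limit_buy(price=100, qty=9): fills=none; bids=[#3:4@103 #2:9@100 #5:9@100] asks=[-]
After op 6 [order #6] market_buy(qty=2): fills=none; bids=[#3:4@103 #2:9@100 #5:9@100] asks=[-]
After op 7 [order #7] limit_buy(price=99, qty=3): fills=none; bids=[#3:4@103 #2:9@100 #5:9@100 #7:3@99] asks=[-]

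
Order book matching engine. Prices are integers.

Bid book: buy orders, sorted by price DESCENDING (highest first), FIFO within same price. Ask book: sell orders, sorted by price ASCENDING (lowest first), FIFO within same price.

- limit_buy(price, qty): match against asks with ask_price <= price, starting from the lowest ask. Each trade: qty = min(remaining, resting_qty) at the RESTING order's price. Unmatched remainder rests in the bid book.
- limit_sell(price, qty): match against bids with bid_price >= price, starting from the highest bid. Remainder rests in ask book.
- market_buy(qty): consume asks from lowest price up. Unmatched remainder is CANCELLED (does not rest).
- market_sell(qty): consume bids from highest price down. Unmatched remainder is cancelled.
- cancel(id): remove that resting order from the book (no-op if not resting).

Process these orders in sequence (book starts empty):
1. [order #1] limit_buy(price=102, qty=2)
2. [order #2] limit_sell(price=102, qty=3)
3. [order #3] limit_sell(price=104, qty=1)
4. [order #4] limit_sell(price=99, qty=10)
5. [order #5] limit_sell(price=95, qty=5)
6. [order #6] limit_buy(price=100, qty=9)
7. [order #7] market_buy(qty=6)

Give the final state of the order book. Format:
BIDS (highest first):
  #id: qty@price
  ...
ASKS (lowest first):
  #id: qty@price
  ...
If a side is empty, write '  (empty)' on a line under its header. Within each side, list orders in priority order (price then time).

Answer: BIDS (highest first):
  (empty)
ASKS (lowest first):
  #2: 1@102
  #3: 1@104

Derivation:
After op 1 [order #1] limit_buy(price=102, qty=2): fills=none; bids=[#1:2@102] asks=[-]
After op 2 [order #2] limit_sell(price=102, qty=3): fills=#1x#2:2@102; bids=[-] asks=[#2:1@102]
After op 3 [order #3] limit_sell(price=104, qty=1): fills=none; bids=[-] asks=[#2:1@102 #3:1@104]
After op 4 [order #4] limit_sell(price=99, qty=10): fills=none; bids=[-] asks=[#4:10@99 #2:1@102 #3:1@104]
After op 5 [order #5] limit_sell(price=95, qty=5): fills=none; bids=[-] asks=[#5:5@95 #4:10@99 #2:1@102 #3:1@104]
After op 6 [order #6] limit_buy(price=100, qty=9): fills=#6x#5:5@95 #6x#4:4@99; bids=[-] asks=[#4:6@99 #2:1@102 #3:1@104]
After op 7 [order #7] market_buy(qty=6): fills=#7x#4:6@99; bids=[-] asks=[#2:1@102 #3:1@104]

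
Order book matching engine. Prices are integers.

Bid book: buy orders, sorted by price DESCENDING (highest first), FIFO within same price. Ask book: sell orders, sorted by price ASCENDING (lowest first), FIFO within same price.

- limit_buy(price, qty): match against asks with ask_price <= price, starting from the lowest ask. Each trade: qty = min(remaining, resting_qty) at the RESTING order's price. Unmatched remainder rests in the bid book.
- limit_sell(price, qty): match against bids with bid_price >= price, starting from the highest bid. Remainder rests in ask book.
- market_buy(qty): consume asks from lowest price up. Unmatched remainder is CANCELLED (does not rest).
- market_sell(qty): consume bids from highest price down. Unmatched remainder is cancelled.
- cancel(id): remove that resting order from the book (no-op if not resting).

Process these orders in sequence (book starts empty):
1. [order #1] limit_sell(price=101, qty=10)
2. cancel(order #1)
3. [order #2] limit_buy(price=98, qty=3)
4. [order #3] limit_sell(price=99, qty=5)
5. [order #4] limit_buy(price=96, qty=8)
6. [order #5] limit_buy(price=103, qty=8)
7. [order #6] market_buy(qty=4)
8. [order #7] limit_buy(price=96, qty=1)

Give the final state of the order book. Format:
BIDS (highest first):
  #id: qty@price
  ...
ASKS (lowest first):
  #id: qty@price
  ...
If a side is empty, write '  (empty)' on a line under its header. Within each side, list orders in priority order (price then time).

After op 1 [order #1] limit_sell(price=101, qty=10): fills=none; bids=[-] asks=[#1:10@101]
After op 2 cancel(order #1): fills=none; bids=[-] asks=[-]
After op 3 [order #2] limit_buy(price=98, qty=3): fills=none; bids=[#2:3@98] asks=[-]
After op 4 [order #3] limit_sell(price=99, qty=5): fills=none; bids=[#2:3@98] asks=[#3:5@99]
After op 5 [order #4] limit_buy(price=96, qty=8): fills=none; bids=[#2:3@98 #4:8@96] asks=[#3:5@99]
After op 6 [order #5] limit_buy(price=103, qty=8): fills=#5x#3:5@99; bids=[#5:3@103 #2:3@98 #4:8@96] asks=[-]
After op 7 [order #6] market_buy(qty=4): fills=none; bids=[#5:3@103 #2:3@98 #4:8@96] asks=[-]
After op 8 [order #7] limit_buy(price=96, qty=1): fills=none; bids=[#5:3@103 #2:3@98 #4:8@96 #7:1@96] asks=[-]

Answer: BIDS (highest first):
  #5: 3@103
  #2: 3@98
  #4: 8@96
  #7: 1@96
ASKS (lowest first):
  (empty)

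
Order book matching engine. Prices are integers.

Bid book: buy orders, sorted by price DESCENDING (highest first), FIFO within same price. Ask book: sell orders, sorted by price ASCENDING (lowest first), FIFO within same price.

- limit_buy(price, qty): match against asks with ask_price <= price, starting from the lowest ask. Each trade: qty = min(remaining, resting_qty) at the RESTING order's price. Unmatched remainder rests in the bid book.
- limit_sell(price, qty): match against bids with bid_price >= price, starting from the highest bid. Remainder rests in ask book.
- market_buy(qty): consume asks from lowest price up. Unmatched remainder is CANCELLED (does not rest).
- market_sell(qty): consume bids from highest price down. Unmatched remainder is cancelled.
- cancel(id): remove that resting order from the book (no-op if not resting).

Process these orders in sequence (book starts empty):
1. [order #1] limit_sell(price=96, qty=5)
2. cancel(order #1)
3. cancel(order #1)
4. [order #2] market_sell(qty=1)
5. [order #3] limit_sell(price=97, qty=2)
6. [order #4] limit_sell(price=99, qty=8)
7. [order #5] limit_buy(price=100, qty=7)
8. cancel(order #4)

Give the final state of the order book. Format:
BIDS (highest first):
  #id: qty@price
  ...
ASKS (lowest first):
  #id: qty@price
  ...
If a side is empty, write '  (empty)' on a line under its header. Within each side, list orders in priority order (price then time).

After op 1 [order #1] limit_sell(price=96, qty=5): fills=none; bids=[-] asks=[#1:5@96]
After op 2 cancel(order #1): fills=none; bids=[-] asks=[-]
After op 3 cancel(order #1): fills=none; bids=[-] asks=[-]
After op 4 [order #2] market_sell(qty=1): fills=none; bids=[-] asks=[-]
After op 5 [order #3] limit_sell(price=97, qty=2): fills=none; bids=[-] asks=[#3:2@97]
After op 6 [order #4] limit_sell(price=99, qty=8): fills=none; bids=[-] asks=[#3:2@97 #4:8@99]
After op 7 [order #5] limit_buy(price=100, qty=7): fills=#5x#3:2@97 #5x#4:5@99; bids=[-] asks=[#4:3@99]
After op 8 cancel(order #4): fills=none; bids=[-] asks=[-]

Answer: BIDS (highest first):
  (empty)
ASKS (lowest first):
  (empty)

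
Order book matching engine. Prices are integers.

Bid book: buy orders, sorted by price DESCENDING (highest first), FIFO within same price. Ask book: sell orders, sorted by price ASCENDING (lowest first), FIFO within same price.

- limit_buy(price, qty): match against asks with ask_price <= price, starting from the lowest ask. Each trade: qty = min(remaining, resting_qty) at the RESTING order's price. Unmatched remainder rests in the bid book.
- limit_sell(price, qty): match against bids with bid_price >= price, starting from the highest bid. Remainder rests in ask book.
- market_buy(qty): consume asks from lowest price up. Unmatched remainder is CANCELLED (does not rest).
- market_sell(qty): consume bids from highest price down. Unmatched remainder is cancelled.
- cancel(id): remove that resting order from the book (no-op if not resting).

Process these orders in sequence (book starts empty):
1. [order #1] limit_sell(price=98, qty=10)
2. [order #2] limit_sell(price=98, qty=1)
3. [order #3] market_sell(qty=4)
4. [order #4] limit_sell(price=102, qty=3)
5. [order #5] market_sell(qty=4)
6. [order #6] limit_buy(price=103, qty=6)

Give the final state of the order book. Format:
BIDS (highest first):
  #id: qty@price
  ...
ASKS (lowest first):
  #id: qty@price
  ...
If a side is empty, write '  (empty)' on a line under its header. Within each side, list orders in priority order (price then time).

Answer: BIDS (highest first):
  (empty)
ASKS (lowest first):
  #1: 4@98
  #2: 1@98
  #4: 3@102

Derivation:
After op 1 [order #1] limit_sell(price=98, qty=10): fills=none; bids=[-] asks=[#1:10@98]
After op 2 [order #2] limit_sell(price=98, qty=1): fills=none; bids=[-] asks=[#1:10@98 #2:1@98]
After op 3 [order #3] market_sell(qty=4): fills=none; bids=[-] asks=[#1:10@98 #2:1@98]
After op 4 [order #4] limit_sell(price=102, qty=3): fills=none; bids=[-] asks=[#1:10@98 #2:1@98 #4:3@102]
After op 5 [order #5] market_sell(qty=4): fills=none; bids=[-] asks=[#1:10@98 #2:1@98 #4:3@102]
After op 6 [order #6] limit_buy(price=103, qty=6): fills=#6x#1:6@98; bids=[-] asks=[#1:4@98 #2:1@98 #4:3@102]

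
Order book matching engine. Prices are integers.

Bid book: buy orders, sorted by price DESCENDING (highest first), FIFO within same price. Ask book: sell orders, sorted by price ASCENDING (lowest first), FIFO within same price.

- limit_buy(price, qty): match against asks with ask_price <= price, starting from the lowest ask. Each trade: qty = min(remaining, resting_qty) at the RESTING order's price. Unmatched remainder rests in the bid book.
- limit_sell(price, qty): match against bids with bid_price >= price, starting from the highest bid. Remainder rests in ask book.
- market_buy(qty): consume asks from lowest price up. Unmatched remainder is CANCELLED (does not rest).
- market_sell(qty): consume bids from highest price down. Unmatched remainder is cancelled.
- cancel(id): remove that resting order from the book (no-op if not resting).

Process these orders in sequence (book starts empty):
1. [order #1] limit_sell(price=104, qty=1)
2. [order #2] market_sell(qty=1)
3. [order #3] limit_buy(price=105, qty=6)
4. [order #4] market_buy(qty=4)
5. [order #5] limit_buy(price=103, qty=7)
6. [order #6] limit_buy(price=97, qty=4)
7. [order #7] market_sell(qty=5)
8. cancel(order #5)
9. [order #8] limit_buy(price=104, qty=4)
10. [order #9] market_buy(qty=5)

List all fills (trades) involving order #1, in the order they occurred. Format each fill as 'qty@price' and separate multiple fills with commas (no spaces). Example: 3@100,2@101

After op 1 [order #1] limit_sell(price=104, qty=1): fills=none; bids=[-] asks=[#1:1@104]
After op 2 [order #2] market_sell(qty=1): fills=none; bids=[-] asks=[#1:1@104]
After op 3 [order #3] limit_buy(price=105, qty=6): fills=#3x#1:1@104; bids=[#3:5@105] asks=[-]
After op 4 [order #4] market_buy(qty=4): fills=none; bids=[#3:5@105] asks=[-]
After op 5 [order #5] limit_buy(price=103, qty=7): fills=none; bids=[#3:5@105 #5:7@103] asks=[-]
After op 6 [order #6] limit_buy(price=97, qty=4): fills=none; bids=[#3:5@105 #5:7@103 #6:4@97] asks=[-]
After op 7 [order #7] market_sell(qty=5): fills=#3x#7:5@105; bids=[#5:7@103 #6:4@97] asks=[-]
After op 8 cancel(order #5): fills=none; bids=[#6:4@97] asks=[-]
After op 9 [order #8] limit_buy(price=104, qty=4): fills=none; bids=[#8:4@104 #6:4@97] asks=[-]
After op 10 [order #9] market_buy(qty=5): fills=none; bids=[#8:4@104 #6:4@97] asks=[-]

Answer: 1@104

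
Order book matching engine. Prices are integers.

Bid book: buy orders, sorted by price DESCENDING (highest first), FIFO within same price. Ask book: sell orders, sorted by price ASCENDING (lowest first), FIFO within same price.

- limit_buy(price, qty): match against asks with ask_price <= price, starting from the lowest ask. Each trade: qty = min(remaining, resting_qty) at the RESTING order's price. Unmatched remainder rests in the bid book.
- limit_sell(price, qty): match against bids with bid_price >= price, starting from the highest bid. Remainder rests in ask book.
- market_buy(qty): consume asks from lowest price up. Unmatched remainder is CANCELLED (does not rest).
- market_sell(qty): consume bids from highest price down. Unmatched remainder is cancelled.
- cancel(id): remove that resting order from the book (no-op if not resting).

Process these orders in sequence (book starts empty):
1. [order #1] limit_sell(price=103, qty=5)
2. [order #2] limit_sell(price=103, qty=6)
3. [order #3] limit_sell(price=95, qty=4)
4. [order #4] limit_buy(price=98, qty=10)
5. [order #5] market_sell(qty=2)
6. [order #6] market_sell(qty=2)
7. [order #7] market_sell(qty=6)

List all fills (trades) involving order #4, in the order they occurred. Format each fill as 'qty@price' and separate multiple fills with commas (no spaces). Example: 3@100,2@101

After op 1 [order #1] limit_sell(price=103, qty=5): fills=none; bids=[-] asks=[#1:5@103]
After op 2 [order #2] limit_sell(price=103, qty=6): fills=none; bids=[-] asks=[#1:5@103 #2:6@103]
After op 3 [order #3] limit_sell(price=95, qty=4): fills=none; bids=[-] asks=[#3:4@95 #1:5@103 #2:6@103]
After op 4 [order #4] limit_buy(price=98, qty=10): fills=#4x#3:4@95; bids=[#4:6@98] asks=[#1:5@103 #2:6@103]
After op 5 [order #5] market_sell(qty=2): fills=#4x#5:2@98; bids=[#4:4@98] asks=[#1:5@103 #2:6@103]
After op 6 [order #6] market_sell(qty=2): fills=#4x#6:2@98; bids=[#4:2@98] asks=[#1:5@103 #2:6@103]
After op 7 [order #7] market_sell(qty=6): fills=#4x#7:2@98; bids=[-] asks=[#1:5@103 #2:6@103]

Answer: 4@95,2@98,2@98,2@98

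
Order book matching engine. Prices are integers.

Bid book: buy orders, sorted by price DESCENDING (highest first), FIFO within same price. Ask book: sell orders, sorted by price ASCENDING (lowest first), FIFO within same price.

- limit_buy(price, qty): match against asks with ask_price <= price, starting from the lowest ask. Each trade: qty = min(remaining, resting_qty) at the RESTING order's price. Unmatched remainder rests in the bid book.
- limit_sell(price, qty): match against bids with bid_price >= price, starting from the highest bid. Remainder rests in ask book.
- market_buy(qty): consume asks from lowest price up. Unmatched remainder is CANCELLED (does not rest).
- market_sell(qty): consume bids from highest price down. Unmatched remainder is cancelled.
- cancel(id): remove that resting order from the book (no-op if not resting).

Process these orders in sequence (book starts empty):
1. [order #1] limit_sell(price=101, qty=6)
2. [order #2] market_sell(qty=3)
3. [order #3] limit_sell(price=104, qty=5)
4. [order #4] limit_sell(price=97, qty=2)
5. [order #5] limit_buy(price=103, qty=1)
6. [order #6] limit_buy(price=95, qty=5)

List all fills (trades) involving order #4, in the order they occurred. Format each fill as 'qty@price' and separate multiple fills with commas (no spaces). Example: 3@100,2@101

After op 1 [order #1] limit_sell(price=101, qty=6): fills=none; bids=[-] asks=[#1:6@101]
After op 2 [order #2] market_sell(qty=3): fills=none; bids=[-] asks=[#1:6@101]
After op 3 [order #3] limit_sell(price=104, qty=5): fills=none; bids=[-] asks=[#1:6@101 #3:5@104]
After op 4 [order #4] limit_sell(price=97, qty=2): fills=none; bids=[-] asks=[#4:2@97 #1:6@101 #3:5@104]
After op 5 [order #5] limit_buy(price=103, qty=1): fills=#5x#4:1@97; bids=[-] asks=[#4:1@97 #1:6@101 #3:5@104]
After op 6 [order #6] limit_buy(price=95, qty=5): fills=none; bids=[#6:5@95] asks=[#4:1@97 #1:6@101 #3:5@104]

Answer: 1@97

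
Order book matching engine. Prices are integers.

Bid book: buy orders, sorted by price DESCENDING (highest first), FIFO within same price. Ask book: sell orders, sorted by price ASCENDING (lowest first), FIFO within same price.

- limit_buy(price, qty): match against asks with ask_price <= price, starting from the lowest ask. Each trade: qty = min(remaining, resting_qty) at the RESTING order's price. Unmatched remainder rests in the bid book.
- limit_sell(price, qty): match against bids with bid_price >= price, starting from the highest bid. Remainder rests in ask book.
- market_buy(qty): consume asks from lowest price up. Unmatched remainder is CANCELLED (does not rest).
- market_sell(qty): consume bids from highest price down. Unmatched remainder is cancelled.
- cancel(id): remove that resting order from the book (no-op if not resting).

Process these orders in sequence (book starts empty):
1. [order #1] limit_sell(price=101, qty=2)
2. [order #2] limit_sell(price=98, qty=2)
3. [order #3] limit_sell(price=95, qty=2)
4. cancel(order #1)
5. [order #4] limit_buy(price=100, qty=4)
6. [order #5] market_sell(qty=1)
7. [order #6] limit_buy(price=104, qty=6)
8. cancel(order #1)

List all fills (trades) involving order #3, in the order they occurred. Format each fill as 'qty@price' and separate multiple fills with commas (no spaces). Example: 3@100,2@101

Answer: 2@95

Derivation:
After op 1 [order #1] limit_sell(price=101, qty=2): fills=none; bids=[-] asks=[#1:2@101]
After op 2 [order #2] limit_sell(price=98, qty=2): fills=none; bids=[-] asks=[#2:2@98 #1:2@101]
After op 3 [order #3] limit_sell(price=95, qty=2): fills=none; bids=[-] asks=[#3:2@95 #2:2@98 #1:2@101]
After op 4 cancel(order #1): fills=none; bids=[-] asks=[#3:2@95 #2:2@98]
After op 5 [order #4] limit_buy(price=100, qty=4): fills=#4x#3:2@95 #4x#2:2@98; bids=[-] asks=[-]
After op 6 [order #5] market_sell(qty=1): fills=none; bids=[-] asks=[-]
After op 7 [order #6] limit_buy(price=104, qty=6): fills=none; bids=[#6:6@104] asks=[-]
After op 8 cancel(order #1): fills=none; bids=[#6:6@104] asks=[-]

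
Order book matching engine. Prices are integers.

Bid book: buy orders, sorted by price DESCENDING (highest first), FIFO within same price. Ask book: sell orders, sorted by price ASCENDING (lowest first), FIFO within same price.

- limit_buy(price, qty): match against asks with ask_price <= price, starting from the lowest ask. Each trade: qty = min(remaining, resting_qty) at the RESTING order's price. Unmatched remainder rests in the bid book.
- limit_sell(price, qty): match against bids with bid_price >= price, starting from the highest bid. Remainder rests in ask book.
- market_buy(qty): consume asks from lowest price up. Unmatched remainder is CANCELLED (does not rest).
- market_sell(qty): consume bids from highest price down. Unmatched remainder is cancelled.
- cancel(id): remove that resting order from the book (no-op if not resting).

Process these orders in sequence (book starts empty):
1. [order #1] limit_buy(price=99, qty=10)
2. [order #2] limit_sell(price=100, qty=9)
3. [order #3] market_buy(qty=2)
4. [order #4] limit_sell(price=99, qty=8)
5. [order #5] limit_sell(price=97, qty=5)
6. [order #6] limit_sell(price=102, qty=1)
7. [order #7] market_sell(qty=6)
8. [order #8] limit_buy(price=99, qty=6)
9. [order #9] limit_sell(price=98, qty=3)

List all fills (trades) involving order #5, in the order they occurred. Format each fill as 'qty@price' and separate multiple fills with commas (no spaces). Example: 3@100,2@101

After op 1 [order #1] limit_buy(price=99, qty=10): fills=none; bids=[#1:10@99] asks=[-]
After op 2 [order #2] limit_sell(price=100, qty=9): fills=none; bids=[#1:10@99] asks=[#2:9@100]
After op 3 [order #3] market_buy(qty=2): fills=#3x#2:2@100; bids=[#1:10@99] asks=[#2:7@100]
After op 4 [order #4] limit_sell(price=99, qty=8): fills=#1x#4:8@99; bids=[#1:2@99] asks=[#2:7@100]
After op 5 [order #5] limit_sell(price=97, qty=5): fills=#1x#5:2@99; bids=[-] asks=[#5:3@97 #2:7@100]
After op 6 [order #6] limit_sell(price=102, qty=1): fills=none; bids=[-] asks=[#5:3@97 #2:7@100 #6:1@102]
After op 7 [order #7] market_sell(qty=6): fills=none; bids=[-] asks=[#5:3@97 #2:7@100 #6:1@102]
After op 8 [order #8] limit_buy(price=99, qty=6): fills=#8x#5:3@97; bids=[#8:3@99] asks=[#2:7@100 #6:1@102]
After op 9 [order #9] limit_sell(price=98, qty=3): fills=#8x#9:3@99; bids=[-] asks=[#2:7@100 #6:1@102]

Answer: 2@99,3@97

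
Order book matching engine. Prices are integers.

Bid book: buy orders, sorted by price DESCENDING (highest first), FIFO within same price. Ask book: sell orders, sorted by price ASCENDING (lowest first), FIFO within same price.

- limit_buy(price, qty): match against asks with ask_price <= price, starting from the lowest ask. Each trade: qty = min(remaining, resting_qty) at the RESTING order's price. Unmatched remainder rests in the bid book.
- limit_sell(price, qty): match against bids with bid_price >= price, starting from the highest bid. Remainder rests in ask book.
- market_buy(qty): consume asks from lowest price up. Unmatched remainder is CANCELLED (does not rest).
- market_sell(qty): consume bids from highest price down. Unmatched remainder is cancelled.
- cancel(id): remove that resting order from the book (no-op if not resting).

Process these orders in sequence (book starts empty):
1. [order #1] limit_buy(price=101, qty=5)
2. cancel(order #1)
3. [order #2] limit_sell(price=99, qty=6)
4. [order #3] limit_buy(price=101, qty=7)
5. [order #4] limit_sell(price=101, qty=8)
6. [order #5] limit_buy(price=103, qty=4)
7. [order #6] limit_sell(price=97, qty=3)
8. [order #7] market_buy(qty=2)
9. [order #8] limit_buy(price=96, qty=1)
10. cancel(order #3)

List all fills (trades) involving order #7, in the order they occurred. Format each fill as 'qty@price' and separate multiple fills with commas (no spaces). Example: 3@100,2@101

After op 1 [order #1] limit_buy(price=101, qty=5): fills=none; bids=[#1:5@101] asks=[-]
After op 2 cancel(order #1): fills=none; bids=[-] asks=[-]
After op 3 [order #2] limit_sell(price=99, qty=6): fills=none; bids=[-] asks=[#2:6@99]
After op 4 [order #3] limit_buy(price=101, qty=7): fills=#3x#2:6@99; bids=[#3:1@101] asks=[-]
After op 5 [order #4] limit_sell(price=101, qty=8): fills=#3x#4:1@101; bids=[-] asks=[#4:7@101]
After op 6 [order #5] limit_buy(price=103, qty=4): fills=#5x#4:4@101; bids=[-] asks=[#4:3@101]
After op 7 [order #6] limit_sell(price=97, qty=3): fills=none; bids=[-] asks=[#6:3@97 #4:3@101]
After op 8 [order #7] market_buy(qty=2): fills=#7x#6:2@97; bids=[-] asks=[#6:1@97 #4:3@101]
After op 9 [order #8] limit_buy(price=96, qty=1): fills=none; bids=[#8:1@96] asks=[#6:1@97 #4:3@101]
After op 10 cancel(order #3): fills=none; bids=[#8:1@96] asks=[#6:1@97 #4:3@101]

Answer: 2@97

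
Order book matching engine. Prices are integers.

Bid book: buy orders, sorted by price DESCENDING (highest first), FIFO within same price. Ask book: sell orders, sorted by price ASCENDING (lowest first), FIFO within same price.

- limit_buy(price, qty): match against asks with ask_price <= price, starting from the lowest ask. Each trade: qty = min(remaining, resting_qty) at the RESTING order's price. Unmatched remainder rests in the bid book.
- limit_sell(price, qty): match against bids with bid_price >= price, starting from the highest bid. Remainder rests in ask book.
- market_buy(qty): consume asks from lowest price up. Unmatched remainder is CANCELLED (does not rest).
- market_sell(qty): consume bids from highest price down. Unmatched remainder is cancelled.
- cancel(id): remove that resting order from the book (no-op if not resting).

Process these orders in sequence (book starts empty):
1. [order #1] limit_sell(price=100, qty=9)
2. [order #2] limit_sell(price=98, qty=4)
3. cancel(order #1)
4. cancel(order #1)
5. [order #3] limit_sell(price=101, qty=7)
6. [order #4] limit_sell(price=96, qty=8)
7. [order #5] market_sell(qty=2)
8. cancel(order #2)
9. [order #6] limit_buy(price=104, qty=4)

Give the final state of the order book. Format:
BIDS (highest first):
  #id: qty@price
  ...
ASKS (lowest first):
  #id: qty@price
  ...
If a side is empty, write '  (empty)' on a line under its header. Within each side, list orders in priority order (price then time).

After op 1 [order #1] limit_sell(price=100, qty=9): fills=none; bids=[-] asks=[#1:9@100]
After op 2 [order #2] limit_sell(price=98, qty=4): fills=none; bids=[-] asks=[#2:4@98 #1:9@100]
After op 3 cancel(order #1): fills=none; bids=[-] asks=[#2:4@98]
After op 4 cancel(order #1): fills=none; bids=[-] asks=[#2:4@98]
After op 5 [order #3] limit_sell(price=101, qty=7): fills=none; bids=[-] asks=[#2:4@98 #3:7@101]
After op 6 [order #4] limit_sell(price=96, qty=8): fills=none; bids=[-] asks=[#4:8@96 #2:4@98 #3:7@101]
After op 7 [order #5] market_sell(qty=2): fills=none; bids=[-] asks=[#4:8@96 #2:4@98 #3:7@101]
After op 8 cancel(order #2): fills=none; bids=[-] asks=[#4:8@96 #3:7@101]
After op 9 [order #6] limit_buy(price=104, qty=4): fills=#6x#4:4@96; bids=[-] asks=[#4:4@96 #3:7@101]

Answer: BIDS (highest first):
  (empty)
ASKS (lowest first):
  #4: 4@96
  #3: 7@101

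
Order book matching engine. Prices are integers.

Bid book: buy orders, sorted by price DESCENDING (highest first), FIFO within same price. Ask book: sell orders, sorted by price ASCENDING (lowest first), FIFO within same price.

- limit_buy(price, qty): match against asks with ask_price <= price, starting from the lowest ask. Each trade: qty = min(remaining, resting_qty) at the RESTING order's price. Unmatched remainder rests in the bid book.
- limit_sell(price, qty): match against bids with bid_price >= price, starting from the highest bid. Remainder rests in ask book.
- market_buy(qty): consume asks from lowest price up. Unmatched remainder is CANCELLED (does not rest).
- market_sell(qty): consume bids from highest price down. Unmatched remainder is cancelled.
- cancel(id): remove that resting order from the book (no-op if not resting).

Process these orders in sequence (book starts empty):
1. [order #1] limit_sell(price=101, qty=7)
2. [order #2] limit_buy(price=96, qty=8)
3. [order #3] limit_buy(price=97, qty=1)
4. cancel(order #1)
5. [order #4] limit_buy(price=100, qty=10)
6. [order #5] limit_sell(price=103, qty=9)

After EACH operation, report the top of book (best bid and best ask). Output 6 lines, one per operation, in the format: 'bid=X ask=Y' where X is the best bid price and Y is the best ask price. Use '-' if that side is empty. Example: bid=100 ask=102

After op 1 [order #1] limit_sell(price=101, qty=7): fills=none; bids=[-] asks=[#1:7@101]
After op 2 [order #2] limit_buy(price=96, qty=8): fills=none; bids=[#2:8@96] asks=[#1:7@101]
After op 3 [order #3] limit_buy(price=97, qty=1): fills=none; bids=[#3:1@97 #2:8@96] asks=[#1:7@101]
After op 4 cancel(order #1): fills=none; bids=[#3:1@97 #2:8@96] asks=[-]
After op 5 [order #4] limit_buy(price=100, qty=10): fills=none; bids=[#4:10@100 #3:1@97 #2:8@96] asks=[-]
After op 6 [order #5] limit_sell(price=103, qty=9): fills=none; bids=[#4:10@100 #3:1@97 #2:8@96] asks=[#5:9@103]

Answer: bid=- ask=101
bid=96 ask=101
bid=97 ask=101
bid=97 ask=-
bid=100 ask=-
bid=100 ask=103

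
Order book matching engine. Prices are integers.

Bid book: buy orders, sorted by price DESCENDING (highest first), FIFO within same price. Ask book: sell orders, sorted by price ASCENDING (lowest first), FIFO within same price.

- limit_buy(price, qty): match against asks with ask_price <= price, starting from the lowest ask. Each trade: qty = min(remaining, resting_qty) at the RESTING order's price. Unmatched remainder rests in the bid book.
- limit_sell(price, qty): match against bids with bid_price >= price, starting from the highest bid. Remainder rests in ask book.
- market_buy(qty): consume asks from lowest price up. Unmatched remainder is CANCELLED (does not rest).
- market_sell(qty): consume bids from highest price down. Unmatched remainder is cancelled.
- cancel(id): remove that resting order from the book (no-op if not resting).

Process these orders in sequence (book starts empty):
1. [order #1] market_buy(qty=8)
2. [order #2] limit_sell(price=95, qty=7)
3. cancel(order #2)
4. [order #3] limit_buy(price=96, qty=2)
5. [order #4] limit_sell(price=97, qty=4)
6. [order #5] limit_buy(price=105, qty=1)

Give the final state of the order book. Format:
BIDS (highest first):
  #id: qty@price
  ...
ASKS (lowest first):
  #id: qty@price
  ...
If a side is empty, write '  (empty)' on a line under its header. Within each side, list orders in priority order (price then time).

Answer: BIDS (highest first):
  #3: 2@96
ASKS (lowest first):
  #4: 3@97

Derivation:
After op 1 [order #1] market_buy(qty=8): fills=none; bids=[-] asks=[-]
After op 2 [order #2] limit_sell(price=95, qty=7): fills=none; bids=[-] asks=[#2:7@95]
After op 3 cancel(order #2): fills=none; bids=[-] asks=[-]
After op 4 [order #3] limit_buy(price=96, qty=2): fills=none; bids=[#3:2@96] asks=[-]
After op 5 [order #4] limit_sell(price=97, qty=4): fills=none; bids=[#3:2@96] asks=[#4:4@97]
After op 6 [order #5] limit_buy(price=105, qty=1): fills=#5x#4:1@97; bids=[#3:2@96] asks=[#4:3@97]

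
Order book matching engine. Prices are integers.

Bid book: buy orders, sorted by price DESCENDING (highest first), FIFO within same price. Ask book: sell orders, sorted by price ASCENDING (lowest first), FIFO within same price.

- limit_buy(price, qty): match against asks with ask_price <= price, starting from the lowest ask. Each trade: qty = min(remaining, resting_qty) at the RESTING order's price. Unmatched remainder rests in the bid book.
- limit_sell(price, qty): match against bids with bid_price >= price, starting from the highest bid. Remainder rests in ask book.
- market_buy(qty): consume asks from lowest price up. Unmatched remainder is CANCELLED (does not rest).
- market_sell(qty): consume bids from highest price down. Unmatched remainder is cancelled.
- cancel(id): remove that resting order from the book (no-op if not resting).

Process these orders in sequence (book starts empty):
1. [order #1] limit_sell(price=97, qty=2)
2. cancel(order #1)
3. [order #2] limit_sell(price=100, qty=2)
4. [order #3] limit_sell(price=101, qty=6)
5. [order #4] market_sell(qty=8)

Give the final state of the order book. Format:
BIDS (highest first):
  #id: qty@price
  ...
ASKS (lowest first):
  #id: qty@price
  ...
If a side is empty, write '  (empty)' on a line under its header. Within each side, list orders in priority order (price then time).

After op 1 [order #1] limit_sell(price=97, qty=2): fills=none; bids=[-] asks=[#1:2@97]
After op 2 cancel(order #1): fills=none; bids=[-] asks=[-]
After op 3 [order #2] limit_sell(price=100, qty=2): fills=none; bids=[-] asks=[#2:2@100]
After op 4 [order #3] limit_sell(price=101, qty=6): fills=none; bids=[-] asks=[#2:2@100 #3:6@101]
After op 5 [order #4] market_sell(qty=8): fills=none; bids=[-] asks=[#2:2@100 #3:6@101]

Answer: BIDS (highest first):
  (empty)
ASKS (lowest first):
  #2: 2@100
  #3: 6@101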